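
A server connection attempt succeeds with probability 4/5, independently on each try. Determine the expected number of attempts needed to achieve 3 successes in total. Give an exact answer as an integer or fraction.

15/4

By linearity (sum of 3 independent geometric waits), E[trials] = 3/p = 3/(4/5) = 15/4.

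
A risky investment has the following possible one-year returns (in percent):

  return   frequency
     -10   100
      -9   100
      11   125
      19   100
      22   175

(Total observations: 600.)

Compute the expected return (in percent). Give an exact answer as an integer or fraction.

Total = 600, so P(return=-10) = 100/600, etc.
E[X] = (1/6)·(-10) + (1/6)·(-9) + (5/24)·11 + (1/6)·19 + (7/24)·22
     = 209/24

209/24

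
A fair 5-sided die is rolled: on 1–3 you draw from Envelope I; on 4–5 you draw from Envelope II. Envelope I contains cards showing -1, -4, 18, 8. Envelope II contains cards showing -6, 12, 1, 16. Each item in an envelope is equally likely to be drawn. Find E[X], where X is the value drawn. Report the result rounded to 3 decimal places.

E[X | Envelope I] = (-1 − 4 + 18 + 8)/4 = 21/4
E[X | Envelope II] = (-6 + 12 + 1 + 16)/4 = 23/4
E[X] = (3/5)·21/4 + (2/5)·23/4 = 109/20 ≈ 5.450

5.450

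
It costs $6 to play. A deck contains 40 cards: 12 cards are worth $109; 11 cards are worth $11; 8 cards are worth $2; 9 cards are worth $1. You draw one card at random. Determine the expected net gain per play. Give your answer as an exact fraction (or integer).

607/20 dollars

E[payout] = (12/40)·109 + (11/40)·11 + (8/40)·2 + (9/40)·1 = 727/20
Expected profit = 727/20 − 6 = 607/20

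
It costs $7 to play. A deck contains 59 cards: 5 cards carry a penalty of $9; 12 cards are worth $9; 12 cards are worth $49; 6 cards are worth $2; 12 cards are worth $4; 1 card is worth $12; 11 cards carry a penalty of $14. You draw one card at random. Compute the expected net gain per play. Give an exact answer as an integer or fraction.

E[payout] = (5/59)·(-9) + (12/59)·9 + (12/59)·49 + (6/59)·2 + (12/59)·4 + (1/59)·12 + (11/59)·(-14) = 569/59
Expected profit = 569/59 − 7 = 156/59

156/59 dollars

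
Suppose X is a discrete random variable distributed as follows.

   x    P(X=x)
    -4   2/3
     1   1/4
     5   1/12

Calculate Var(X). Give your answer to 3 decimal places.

9.000

E[X] = (2/3)·(-4) + (1/4)·1 + (1/12)·5 = -2
E[X²] = (2/3)·16 + (1/4)·1 + (1/12)·25 = 13
Var(X) = 13 − (-2)² = 9 ≈ 9.000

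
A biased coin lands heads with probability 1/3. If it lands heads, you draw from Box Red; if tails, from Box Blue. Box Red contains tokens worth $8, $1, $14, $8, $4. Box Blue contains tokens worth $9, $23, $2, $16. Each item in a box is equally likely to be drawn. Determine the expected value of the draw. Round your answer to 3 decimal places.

E[X | Box Red] = (8 + 1 + 14 + 8 + 4)/5 = 7
E[X | Box Blue] = (9 + 23 + 2 + 16)/4 = 25/2
E[X] = (1/3)·7 + (2/3)·25/2 = 32/3 ≈ 10.667

$10.667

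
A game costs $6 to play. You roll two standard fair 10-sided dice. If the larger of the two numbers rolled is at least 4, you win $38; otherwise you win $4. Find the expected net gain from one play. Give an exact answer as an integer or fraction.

E[payout] = (9/100)·4 + (91/100)·38 = 1747/50
Expected profit = 1747/50 − 6 = 1447/50

1447/50 dollars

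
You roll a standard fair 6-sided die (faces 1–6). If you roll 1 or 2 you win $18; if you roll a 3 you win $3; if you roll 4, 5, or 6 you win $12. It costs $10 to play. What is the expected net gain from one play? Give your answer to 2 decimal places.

E[payout] = (1/6)·3 + (1/2)·12 + (1/3)·18 = 25/2
Expected profit = 25/2 − 10 = 5/2 ≈ $2.50

$2.50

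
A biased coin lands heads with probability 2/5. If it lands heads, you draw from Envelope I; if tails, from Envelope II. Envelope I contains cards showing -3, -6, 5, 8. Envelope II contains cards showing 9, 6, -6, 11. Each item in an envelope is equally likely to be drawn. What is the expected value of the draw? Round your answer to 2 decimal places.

E[X | Envelope I] = (-3 − 6 + 5 + 8)/4 = 1
E[X | Envelope II] = (9 + 6 − 6 + 11)/4 = 5
E[X] = (2/5)·1 + (3/5)·5 = 17/5 ≈ 3.40

3.40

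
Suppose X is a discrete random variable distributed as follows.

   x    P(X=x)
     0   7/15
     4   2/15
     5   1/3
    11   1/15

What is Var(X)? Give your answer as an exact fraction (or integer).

E[X] = (7/15)·0 + (2/15)·4 + (1/3)·5 + (1/15)·11 = 44/15
E[X²] = (7/15)·0 + (2/15)·16 + (1/3)·25 + (1/15)·121 = 278/15
Var(X) = 278/15 − (44/15)² = 2234/225

2234/225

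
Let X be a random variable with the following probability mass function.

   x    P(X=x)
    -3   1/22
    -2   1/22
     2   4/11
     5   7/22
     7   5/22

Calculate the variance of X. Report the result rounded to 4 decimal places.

7.5806

E[X] = (1/22)·(-3) + (1/22)·(-2) + (4/11)·2 + (7/22)·5 + (5/22)·7 = 81/22
E[X²] = (1/22)·9 + (1/22)·4 + (4/11)·4 + (7/22)·25 + (5/22)·49 = 465/22
Var(X) = 465/22 − (81/22)² = 3669/484 ≈ 7.5806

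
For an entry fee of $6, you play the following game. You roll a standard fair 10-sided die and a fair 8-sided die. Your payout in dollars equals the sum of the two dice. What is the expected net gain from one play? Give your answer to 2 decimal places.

Distribution of the sum of the two dice: 2 w.p. 1/80, 3 w.p. 1/40, 4 w.p. 3/80, 5 w.p. 1/20, 6 w.p. 1/16, 7 w.p. 3/40, …
E[payout] = (1/80)·2 + (1/40)·3 + (3/80)·4 + (1/20)·5 + (1/16)·6 + (3/40)·7 + (7/80)·8 + (1/10)·9 + (1/10)·10 + (1/10)·11 + (7/80)·12 + (3/40)·13 + (1/16)·14 + (1/20)·15 + (3/80)·16 + (1/40)·17 + (1/80)·18 = 10
Expected profit = 10 − 6 = 4 ≈ $4.00

$4.00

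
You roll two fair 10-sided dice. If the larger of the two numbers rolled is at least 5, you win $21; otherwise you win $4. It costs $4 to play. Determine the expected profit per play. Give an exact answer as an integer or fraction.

357/25 dollars

E[payout] = (4/25)·4 + (21/25)·21 = 457/25
Expected profit = 457/25 − 4 = 357/25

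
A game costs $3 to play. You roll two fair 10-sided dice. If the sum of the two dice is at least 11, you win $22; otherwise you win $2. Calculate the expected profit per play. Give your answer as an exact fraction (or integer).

E[payout] = (9/20)·2 + (11/20)·22 = 13
Expected profit = 13 − 3 = 10

$10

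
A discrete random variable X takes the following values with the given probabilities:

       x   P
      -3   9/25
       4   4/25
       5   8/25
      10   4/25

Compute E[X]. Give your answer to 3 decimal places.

2.760

E[X] = (9/25)·(-3) + (4/25)·4 + (8/25)·5 + (4/25)·10
     = 69/25 ≈ 2.760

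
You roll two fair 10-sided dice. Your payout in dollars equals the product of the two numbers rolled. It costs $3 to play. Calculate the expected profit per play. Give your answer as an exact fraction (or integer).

109/4 dollars

Distribution of the product of the two numbers rolled: 1 w.p. 1/100, 2 w.p. 1/50, 3 w.p. 1/50, 4 w.p. 3/100, 5 w.p. 1/50, 6 w.p. 1/25, …
E[payout] = (1/100)·1 + (1/50)·2 + (1/50)·3 + (3/100)·4 + (1/50)·5 + (1/25)·6 + (1/50)·7 + (1/25)·8 + (3/100)·9 + (1/25)·10 + (1/25)·12 + (1/50)·14 + (1/50)·15 + (3/100)·16 + (1/25)·18 + (1/25)·20 + (1/50)·21 + (1/25)·24 + (1/100)·25 + (1/50)·27 + (1/50)·28 + (1/25)·30 + (1/50)·32 + (1/50)·35 + (3/100)·36 + (1/25)·40 + (1/50)·42 + (1/50)·45 + (1/50)·48 + (1/100)·49 + (1/50)·50 + (1/50)·54 + (1/50)·56 + (1/50)·60 + (1/50)·63 + (1/100)·64 + (1/50)·70 + (1/50)·72 + (1/50)·80 + (1/100)·81 + (1/50)·90 + (1/100)·100 = 121/4
Expected profit = 121/4 − 3 = 109/4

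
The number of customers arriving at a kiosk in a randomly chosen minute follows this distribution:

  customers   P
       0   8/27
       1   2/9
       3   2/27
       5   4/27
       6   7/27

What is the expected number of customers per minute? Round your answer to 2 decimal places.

E[X] = (8/27)·0 + (2/9)·1 + (2/27)·3 + (4/27)·5 + (7/27)·6
     = 74/27 ≈ 2.74

2.74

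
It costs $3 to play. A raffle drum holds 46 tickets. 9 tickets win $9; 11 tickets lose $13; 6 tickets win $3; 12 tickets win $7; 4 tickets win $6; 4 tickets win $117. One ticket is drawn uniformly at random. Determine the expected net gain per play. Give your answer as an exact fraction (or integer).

197/23 dollars

E[payout] = (9/46)·9 + (11/46)·(-13) + (6/46)·3 + (12/46)·7 + (4/46)·6 + (4/46)·117 = 266/23
Expected profit = 266/23 − 3 = 197/23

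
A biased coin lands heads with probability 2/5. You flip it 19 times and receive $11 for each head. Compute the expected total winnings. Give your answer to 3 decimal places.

$83.600

E[#heads] = 19·2/5 = 38/5 (linearity over flips).
E[winnings] = 11·38/5 = 418/5.
≈ 83.600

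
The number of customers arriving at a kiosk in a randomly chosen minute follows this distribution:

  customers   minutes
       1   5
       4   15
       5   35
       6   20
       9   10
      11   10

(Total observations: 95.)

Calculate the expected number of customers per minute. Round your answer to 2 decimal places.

Total = 95, so P(customers=1) = 5/95, etc.
E[X] = (1/19)·1 + (3/19)·4 + (7/19)·5 + (4/19)·6 + (2/19)·9 + (2/19)·11
     = 112/19 ≈ 5.89

5.89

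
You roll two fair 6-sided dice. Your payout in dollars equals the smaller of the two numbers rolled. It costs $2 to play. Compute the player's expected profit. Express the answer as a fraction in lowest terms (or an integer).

Distribution of the smaller of the two numbers rolled: 1 w.p. 11/36, 2 w.p. 1/4, 3 w.p. 7/36, 4 w.p. 5/36, 5 w.p. 1/12, 6 w.p. 1/36
E[payout] = (11/36)·1 + (1/4)·2 + (7/36)·3 + (5/36)·4 + (1/12)·5 + (1/36)·6 = 91/36
Expected profit = 91/36 − 2 = 19/36

19/36 dollars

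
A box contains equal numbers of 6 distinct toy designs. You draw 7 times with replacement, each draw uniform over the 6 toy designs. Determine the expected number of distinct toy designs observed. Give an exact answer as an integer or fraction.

Let Xⱼ=1 if type j appears at least once. P(Xⱼ=1) = 1 − ((6−1)/6)^7 = 201811/279936.
E[#distinct] = 6·201811/279936 = 201811/46656.

201811/46656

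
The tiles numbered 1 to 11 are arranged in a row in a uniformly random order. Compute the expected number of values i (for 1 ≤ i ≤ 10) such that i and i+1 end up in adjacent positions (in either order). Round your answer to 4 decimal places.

For each i ∈ {1,…,10}, let Xᵢ = 1 if i and i+1 are adjacent. P(Xᵢ=1) = 2·(11−1)!/11! = 2/11.
By linearity, E[ΣXᵢ] = (10)·(2/11) = 20/11.
≈ 1.8182

1.8182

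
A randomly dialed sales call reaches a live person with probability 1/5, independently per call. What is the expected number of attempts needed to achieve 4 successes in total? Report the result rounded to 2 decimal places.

20.00

By linearity (sum of 4 independent geometric waits), E[trials] = 4/p = 4/(1/5) = 20.
≈ 20.00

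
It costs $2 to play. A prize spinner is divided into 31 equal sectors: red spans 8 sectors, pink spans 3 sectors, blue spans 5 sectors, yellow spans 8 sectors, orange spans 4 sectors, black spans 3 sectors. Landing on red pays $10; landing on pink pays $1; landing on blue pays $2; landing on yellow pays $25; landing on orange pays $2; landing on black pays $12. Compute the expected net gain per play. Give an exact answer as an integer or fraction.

275/31 dollars

E[payout] = (8/31)·10 + (3/31)·1 + (5/31)·2 + (8/31)·25 + (4/31)·2 + (3/31)·12 = 337/31
Expected profit = 337/31 − 2 = 275/31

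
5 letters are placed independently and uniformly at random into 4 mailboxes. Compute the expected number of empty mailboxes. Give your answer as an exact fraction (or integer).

Let Xⱼ=1 if mailbox j is empty. P(Xⱼ=1) = ((4-1)/4)^5 = 243/1024.
By linearity, E[#empty] = 4·243/1024 = 243/256.

243/256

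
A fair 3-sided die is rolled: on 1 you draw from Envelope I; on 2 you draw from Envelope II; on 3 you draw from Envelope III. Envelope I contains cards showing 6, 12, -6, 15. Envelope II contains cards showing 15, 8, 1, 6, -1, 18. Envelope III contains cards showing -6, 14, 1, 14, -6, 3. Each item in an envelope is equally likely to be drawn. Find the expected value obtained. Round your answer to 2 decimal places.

E[X | Envelope I] = (6 + 12 − 6 + 15)/4 = 27/4
E[X | Envelope II] = (15 + 8 + 1 + 6 − 1 + 18)/6 = 47/6
E[X | Envelope III] = (-6 + 14 + 1 + 14 − 6 + 3)/6 = 10/3
E[X] = (1/3)·27/4 + (1/3)·47/6 + (1/3)·10/3 = 215/36 ≈ 5.97

5.97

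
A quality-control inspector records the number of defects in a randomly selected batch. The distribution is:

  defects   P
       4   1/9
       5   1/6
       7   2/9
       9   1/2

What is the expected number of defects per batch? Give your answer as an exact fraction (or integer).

22/3

E[X] = (1/9)·4 + (1/6)·5 + (2/9)·7 + (1/2)·9
     = 22/3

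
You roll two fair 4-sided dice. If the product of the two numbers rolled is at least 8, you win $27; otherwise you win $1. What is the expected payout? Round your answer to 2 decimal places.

E[payout] = (5/8)·1 + (3/8)·27 = 43/4
≈ $10.75

$10.75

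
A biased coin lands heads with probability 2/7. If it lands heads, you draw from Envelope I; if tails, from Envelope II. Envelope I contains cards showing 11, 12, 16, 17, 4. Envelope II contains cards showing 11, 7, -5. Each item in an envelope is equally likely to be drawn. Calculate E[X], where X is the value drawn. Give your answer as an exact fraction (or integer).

E[X | Envelope I] = (11 + 12 + 16 + 17 + 4)/5 = 12
E[X | Envelope II] = (11 + 7 − 5)/3 = 13/3
E[X] = (2/7)·12 + (5/7)·13/3 = 137/21

137/21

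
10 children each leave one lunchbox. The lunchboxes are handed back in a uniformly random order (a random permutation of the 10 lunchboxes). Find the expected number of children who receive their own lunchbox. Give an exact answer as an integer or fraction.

Let Xᵢ = 1 if person i gets their own lunchbox. For each i, P(Xᵢ=1) = 1/10.
By linearity of expectation, E[X₁+…+X_10] = 10·(1/10) = 1.

1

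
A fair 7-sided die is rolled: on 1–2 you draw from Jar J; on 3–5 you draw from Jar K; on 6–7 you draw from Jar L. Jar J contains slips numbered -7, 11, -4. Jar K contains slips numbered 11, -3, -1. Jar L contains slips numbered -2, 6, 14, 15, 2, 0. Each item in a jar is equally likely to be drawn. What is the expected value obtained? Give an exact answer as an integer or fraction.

8/3

E[X | Jar J] = (-7 + 11 − 4)/3 = 0
E[X | Jar K] = (11 − 3 − 1)/3 = 7/3
E[X | Jar L] = (-2 + 6 + 14 + 15 + 2 + 0)/6 = 35/6
E[X] = (2/7)·0 + (3/7)·7/3 + (2/7)·35/6 = 8/3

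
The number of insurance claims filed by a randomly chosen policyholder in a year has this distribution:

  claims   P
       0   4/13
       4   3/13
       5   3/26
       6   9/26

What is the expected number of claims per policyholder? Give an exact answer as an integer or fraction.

E[X] = (4/13)·0 + (3/13)·4 + (3/26)·5 + (9/26)·6
     = 93/26

93/26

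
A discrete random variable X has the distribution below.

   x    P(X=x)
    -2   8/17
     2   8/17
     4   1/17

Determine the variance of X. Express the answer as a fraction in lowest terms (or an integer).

E[X] = (8/17)·(-2) + (8/17)·2 + (1/17)·4 = 4/17
E[X²] = (8/17)·4 + (8/17)·4 + (1/17)·16 = 80/17
Var(X) = 80/17 − (4/17)² = 1344/289

1344/289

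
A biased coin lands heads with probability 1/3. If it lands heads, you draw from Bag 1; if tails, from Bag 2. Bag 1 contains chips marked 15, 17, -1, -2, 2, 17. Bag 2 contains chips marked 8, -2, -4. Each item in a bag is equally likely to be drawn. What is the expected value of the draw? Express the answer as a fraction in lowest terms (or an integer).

E[X | Bag 1] = (15 + 17 − 1 − 2 + 2 + 17)/6 = 8
E[X | Bag 2] = (8 − 2 − 4)/3 = 2/3
E[X] = (1/3)·8 + (2/3)·2/3 = 28/9

28/9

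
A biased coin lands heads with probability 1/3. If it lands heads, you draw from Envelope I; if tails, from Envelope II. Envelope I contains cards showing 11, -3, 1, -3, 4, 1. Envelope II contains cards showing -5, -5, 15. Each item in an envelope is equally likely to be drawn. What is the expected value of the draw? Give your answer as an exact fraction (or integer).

31/18

E[X | Envelope I] = (11 − 3 + 1 − 3 + 4 + 1)/6 = 11/6
E[X | Envelope II] = (-5 − 5 + 15)/3 = 5/3
E[X] = (1/3)·11/6 + (2/3)·5/3 = 31/18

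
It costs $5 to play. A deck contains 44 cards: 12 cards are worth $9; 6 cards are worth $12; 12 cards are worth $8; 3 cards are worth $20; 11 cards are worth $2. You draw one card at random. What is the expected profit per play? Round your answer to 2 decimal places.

$3.14

E[payout] = (12/44)·9 + (6/44)·12 + (12/44)·8 + (3/44)·20 + (11/44)·2 = 179/22
Expected profit = 179/22 − 5 = 69/22 ≈ $3.14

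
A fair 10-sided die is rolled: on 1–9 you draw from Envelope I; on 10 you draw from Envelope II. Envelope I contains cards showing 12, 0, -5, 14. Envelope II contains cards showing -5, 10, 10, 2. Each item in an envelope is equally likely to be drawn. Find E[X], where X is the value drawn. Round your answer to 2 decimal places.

E[X | Envelope I] = (12 + 0 − 5 + 14)/4 = 21/4
E[X | Envelope II] = (-5 + 10 + 10 + 2)/4 = 17/4
E[X] = (9/10)·21/4 + (1/10)·17/4 = 103/20 ≈ 5.15

5.15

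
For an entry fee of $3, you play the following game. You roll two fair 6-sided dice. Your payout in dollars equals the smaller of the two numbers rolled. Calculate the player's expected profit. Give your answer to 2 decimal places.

Distribution of the smaller of the two numbers rolled: 1 w.p. 11/36, 2 w.p. 1/4, 3 w.p. 7/36, 4 w.p. 5/36, 5 w.p. 1/12, 6 w.p. 1/36
E[payout] = (11/36)·1 + (1/4)·2 + (7/36)·3 + (5/36)·4 + (1/12)·5 + (1/36)·6 = 91/36
Expected profit = 91/36 − 3 = -17/36 ≈ -$0.47

-$0.47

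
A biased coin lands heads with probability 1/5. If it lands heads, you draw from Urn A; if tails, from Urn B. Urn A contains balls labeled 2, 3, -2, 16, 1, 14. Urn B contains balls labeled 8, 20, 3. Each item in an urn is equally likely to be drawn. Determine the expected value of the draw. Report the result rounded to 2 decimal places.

E[X | Urn A] = (2 + 3 − 2 + 16 + 1 + 14)/6 = 17/3
E[X | Urn B] = (8 + 20 + 3)/3 = 31/3
E[X] = (1/5)·17/3 + (4/5)·31/3 = 47/5 ≈ 9.40

9.40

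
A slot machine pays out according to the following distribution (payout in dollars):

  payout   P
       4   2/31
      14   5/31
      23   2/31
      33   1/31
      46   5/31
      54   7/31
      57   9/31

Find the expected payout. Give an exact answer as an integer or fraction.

E[X] = (2/31)·4 + (5/31)·14 + (2/31)·23 + (1/31)·33 + (5/31)·46 + (7/31)·54 + (9/31)·57
     = 1278/31

1278/31 dollars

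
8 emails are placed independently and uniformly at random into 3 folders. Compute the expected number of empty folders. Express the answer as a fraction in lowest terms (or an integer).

Let Xⱼ=1 if folder j is empty. P(Xⱼ=1) = ((3-1)/3)^8 = 256/6561.
By linearity, E[#empty] = 3·256/6561 = 256/2187.

256/2187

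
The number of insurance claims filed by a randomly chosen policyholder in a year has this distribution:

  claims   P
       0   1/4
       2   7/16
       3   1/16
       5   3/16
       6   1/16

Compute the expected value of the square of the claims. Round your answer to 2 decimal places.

E[X²] = (1/4)·0 + (7/16)·4 + (1/16)·9 + (3/16)·25 + (1/16)·36
     = 37/4 ≈ 9.25

9.25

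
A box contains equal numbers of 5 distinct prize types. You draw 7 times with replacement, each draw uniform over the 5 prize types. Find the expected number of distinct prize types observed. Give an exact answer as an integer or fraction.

61741/15625

Let Xⱼ=1 if type j appears at least once. P(Xⱼ=1) = 1 − ((5−1)/5)^7 = 61741/78125.
E[#distinct] = 5·61741/78125 = 61741/15625.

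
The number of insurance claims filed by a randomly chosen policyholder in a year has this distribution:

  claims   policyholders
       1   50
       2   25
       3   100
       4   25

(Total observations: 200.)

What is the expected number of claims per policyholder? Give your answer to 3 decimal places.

2.500

Total = 200, so P(claims=1) = 50/200, etc.
E[X] = (1/4)·1 + (1/8)·2 + (1/2)·3 + (1/8)·4
     = 5/2 ≈ 2.500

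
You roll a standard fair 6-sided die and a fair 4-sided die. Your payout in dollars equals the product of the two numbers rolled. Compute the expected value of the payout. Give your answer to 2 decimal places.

$8.75

Distribution of the product of the two numbers rolled: 1 w.p. 1/24, 2 w.p. 1/12, 3 w.p. 1/12, 4 w.p. 1/8, 5 w.p. 1/24, 6 w.p. 1/8, …
E[payout] = (1/24)·1 + (1/12)·2 + (1/12)·3 + (1/8)·4 + (1/24)·5 + (1/8)·6 + (1/12)·8 + (1/24)·9 + (1/24)·10 + (1/8)·12 + (1/24)·15 + (1/24)·16 + (1/24)·18 + (1/24)·20 + (1/24)·24 = 35/4
≈ $8.75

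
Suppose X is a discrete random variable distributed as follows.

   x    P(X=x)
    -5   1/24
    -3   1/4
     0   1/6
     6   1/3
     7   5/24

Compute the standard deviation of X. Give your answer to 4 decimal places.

4.3875

E[X] = 5/2, E[X²] = 51/2
Var(X) = E[X²] − (E[X])² = 51/2 − 25/4 = 77/4
SD(X) = √(77/4) ≈ 4.3875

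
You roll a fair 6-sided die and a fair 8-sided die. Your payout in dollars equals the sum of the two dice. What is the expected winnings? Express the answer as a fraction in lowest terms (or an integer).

$8

Distribution of the sum of the two dice: 2 w.p. 1/48, 3 w.p. 1/24, 4 w.p. 1/16, 5 w.p. 1/12, 6 w.p. 5/48, 7 w.p. 1/8, …
E[payout] = (1/48)·2 + (1/24)·3 + (1/16)·4 + (1/12)·5 + (5/48)·6 + (1/8)·7 + (1/8)·8 + (1/8)·9 + (5/48)·10 + (1/12)·11 + (1/16)·12 + (1/24)·13 + (1/48)·14 = 8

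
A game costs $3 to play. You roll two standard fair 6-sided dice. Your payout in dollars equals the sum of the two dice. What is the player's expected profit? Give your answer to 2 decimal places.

Distribution of the sum of the two dice: 2 w.p. 1/36, 3 w.p. 1/18, 4 w.p. 1/12, 5 w.p. 1/9, 6 w.p. 5/36, 7 w.p. 1/6, …
E[payout] = (1/36)·2 + (1/18)·3 + (1/12)·4 + (1/9)·5 + (5/36)·6 + (1/6)·7 + (5/36)·8 + (1/9)·9 + (1/12)·10 + (1/18)·11 + (1/36)·12 = 7
Expected profit = 7 − 3 = 4 ≈ $4.00

$4.00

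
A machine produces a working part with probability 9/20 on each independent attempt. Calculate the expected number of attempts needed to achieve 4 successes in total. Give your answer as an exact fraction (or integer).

80/9

By linearity (sum of 4 independent geometric waits), E[trials] = 4/p = 4/(9/20) = 80/9.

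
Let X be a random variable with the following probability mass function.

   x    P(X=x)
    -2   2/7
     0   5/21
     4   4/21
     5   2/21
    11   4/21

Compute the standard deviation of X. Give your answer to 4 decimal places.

4.6894

E[X] = 58/21, E[X²] = 622/21
Var(X) = E[X²] − (E[X])² = 622/21 − 3364/441 = 9698/441
SD(X) = √(9698/441) ≈ 4.6894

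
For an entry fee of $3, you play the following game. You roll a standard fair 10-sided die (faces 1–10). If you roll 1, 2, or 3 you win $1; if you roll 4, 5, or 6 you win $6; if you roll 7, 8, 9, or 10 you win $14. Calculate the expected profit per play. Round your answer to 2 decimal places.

E[payout] = (3/10)·1 + (3/10)·6 + (2/5)·14 = 77/10
Expected profit = 77/10 − 3 = 47/10 ≈ $4.70

$4.70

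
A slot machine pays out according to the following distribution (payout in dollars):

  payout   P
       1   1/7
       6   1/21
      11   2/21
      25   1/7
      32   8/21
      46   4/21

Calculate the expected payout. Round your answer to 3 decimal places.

$26.000

E[X] = (1/7)·1 + (1/21)·6 + (2/21)·11 + (1/7)·25 + (8/21)·32 + (4/21)·46
     = 26 ≈ 26.000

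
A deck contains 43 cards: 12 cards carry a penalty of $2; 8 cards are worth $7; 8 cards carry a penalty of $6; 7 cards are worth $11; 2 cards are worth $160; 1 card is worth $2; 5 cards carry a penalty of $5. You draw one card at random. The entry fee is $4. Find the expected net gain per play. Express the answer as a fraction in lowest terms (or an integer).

186/43 dollars

E[payout] = (12/43)·(-2) + (8/43)·7 + (8/43)·(-6) + (7/43)·11 + (2/43)·160 + (1/43)·2 + (5/43)·(-5) = 358/43
Expected profit = 358/43 − 4 = 186/43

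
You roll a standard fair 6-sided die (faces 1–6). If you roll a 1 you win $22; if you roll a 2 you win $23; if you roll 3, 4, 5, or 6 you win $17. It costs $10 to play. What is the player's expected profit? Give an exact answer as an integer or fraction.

53/6 dollars

E[payout] = (2/3)·17 + (1/6)·22 + (1/6)·23 = 113/6
Expected profit = 113/6 − 10 = 53/6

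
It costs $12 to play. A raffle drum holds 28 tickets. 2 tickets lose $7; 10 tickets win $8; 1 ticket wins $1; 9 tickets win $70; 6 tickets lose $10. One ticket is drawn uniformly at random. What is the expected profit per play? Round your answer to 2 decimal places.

E[payout] = (2/28)·(-7) + (10/28)·8 + (1/28)·1 + (9/28)·70 + (6/28)·(-10) = 91/4
Expected profit = 91/4 − 12 = 43/4 ≈ $10.75

$10.75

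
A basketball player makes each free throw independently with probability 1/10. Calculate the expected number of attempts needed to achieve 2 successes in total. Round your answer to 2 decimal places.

By linearity (sum of 2 independent geometric waits), E[trials] = 2/p = 2/(1/10) = 20.
≈ 20.00

20.00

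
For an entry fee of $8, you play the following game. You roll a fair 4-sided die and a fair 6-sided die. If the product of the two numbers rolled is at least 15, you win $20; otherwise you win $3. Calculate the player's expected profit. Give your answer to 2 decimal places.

-$1.46

E[payout] = (19/24)·3 + (5/24)·20 = 157/24
Expected profit = 157/24 − 8 = -35/24 ≈ -$1.46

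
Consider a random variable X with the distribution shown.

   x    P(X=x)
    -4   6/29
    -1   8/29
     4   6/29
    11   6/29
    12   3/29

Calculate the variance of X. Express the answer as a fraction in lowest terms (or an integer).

30546/841

E[X] = (6/29)·(-4) + (8/29)·(-1) + (6/29)·4 + (6/29)·11 + (3/29)·12 = 94/29
E[X²] = (6/29)·16 + (8/29)·1 + (6/29)·16 + (6/29)·121 + (3/29)·144 = 1358/29
Var(X) = 1358/29 − (94/29)² = 30546/841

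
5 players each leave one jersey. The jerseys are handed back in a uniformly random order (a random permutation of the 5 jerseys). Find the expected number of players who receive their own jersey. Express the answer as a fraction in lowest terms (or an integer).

1

Let Xᵢ = 1 if person i gets their own jersey. For each i, P(Xᵢ=1) = 1/5.
By linearity of expectation, E[X₁+…+X_5] = 5·(1/5) = 1.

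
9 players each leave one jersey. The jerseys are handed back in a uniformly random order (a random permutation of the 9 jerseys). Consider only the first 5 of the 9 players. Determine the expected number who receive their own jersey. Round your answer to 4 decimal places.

0.5556

Let Xᵢ = 1 if person i gets their own jersey. For each i, P(Xᵢ=1) = 1/9.
By linearity of expectation, E[X₁+…+X_5] = 5·(1/9) = 5/9.
≈ 0.5556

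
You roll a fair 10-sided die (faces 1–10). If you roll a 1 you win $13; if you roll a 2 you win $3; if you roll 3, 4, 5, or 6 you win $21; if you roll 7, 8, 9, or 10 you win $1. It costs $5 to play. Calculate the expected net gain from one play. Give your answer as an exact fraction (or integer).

E[payout] = (2/5)·1 + (1/10)·3 + (1/10)·13 + (2/5)·21 = 52/5
Expected profit = 52/5 − 5 = 27/5

27/5 dollars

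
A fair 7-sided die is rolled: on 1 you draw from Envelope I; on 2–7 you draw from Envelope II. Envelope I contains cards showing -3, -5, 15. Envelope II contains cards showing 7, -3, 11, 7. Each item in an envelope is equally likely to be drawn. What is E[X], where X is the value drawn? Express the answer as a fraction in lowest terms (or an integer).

106/21

E[X | Envelope I] = (-3 − 5 + 15)/3 = 7/3
E[X | Envelope II] = (7 − 3 + 11 + 7)/4 = 11/2
E[X] = (1/7)·7/3 + (6/7)·11/2 = 106/21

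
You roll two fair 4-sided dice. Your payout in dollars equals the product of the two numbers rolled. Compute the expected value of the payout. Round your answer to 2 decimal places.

Distribution of the product of the two numbers rolled: 1 w.p. 1/16, 2 w.p. 1/8, 3 w.p. 1/8, 4 w.p. 3/16, 6 w.p. 1/8, 8 w.p. 1/8, …
E[payout] = (1/16)·1 + (1/8)·2 + (1/8)·3 + (3/16)·4 + (1/8)·6 + (1/8)·8 + (1/16)·9 + (1/8)·12 + (1/16)·16 = 25/4
≈ $6.25

$6.25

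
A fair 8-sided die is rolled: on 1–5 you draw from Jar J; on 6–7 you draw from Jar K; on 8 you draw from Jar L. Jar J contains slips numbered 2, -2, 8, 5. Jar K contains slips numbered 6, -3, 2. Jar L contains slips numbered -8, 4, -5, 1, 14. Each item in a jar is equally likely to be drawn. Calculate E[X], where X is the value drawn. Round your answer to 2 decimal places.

2.60

E[X | Jar J] = (2 − 2 + 8 + 5)/4 = 13/4
E[X | Jar K] = (6 − 3 + 2)/3 = 5/3
E[X | Jar L] = (-8 + 4 − 5 + 1 + 14)/5 = 6/5
E[X] = (5/8)·13/4 + (1/4)·5/3 + (1/8)·6/5 = 1247/480 ≈ 2.60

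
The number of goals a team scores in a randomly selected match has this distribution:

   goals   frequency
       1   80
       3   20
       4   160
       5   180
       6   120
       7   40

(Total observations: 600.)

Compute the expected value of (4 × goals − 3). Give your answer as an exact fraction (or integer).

Total = 600, so P(goals=1) = 80/600, etc.
E[4x-3] = (2/15)·1 + (1/30)·9 + (4/15)·13 + (3/10)·17 + (1/5)·21 + (1/15)·25
     = 223/15

223/15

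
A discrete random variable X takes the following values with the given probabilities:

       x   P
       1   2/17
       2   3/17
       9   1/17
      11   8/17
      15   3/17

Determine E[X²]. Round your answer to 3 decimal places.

E[X²] = (2/17)·1 + (3/17)·4 + (1/17)·81 + (8/17)·121 + (3/17)·225
     = 1738/17 ≈ 102.235

102.235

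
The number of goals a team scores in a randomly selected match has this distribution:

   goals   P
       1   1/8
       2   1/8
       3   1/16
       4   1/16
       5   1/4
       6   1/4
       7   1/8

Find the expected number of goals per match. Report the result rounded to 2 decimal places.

E[X] = (1/8)·1 + (1/8)·2 + (1/16)·3 + (1/16)·4 + (1/4)·5 + (1/4)·6 + (1/8)·7
     = 71/16 ≈ 4.44

4.44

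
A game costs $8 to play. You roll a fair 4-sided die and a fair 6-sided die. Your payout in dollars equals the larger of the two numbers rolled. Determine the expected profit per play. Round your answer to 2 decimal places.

Distribution of the larger of the two numbers rolled: 1 w.p. 1/24, 2 w.p. 1/8, 3 w.p. 5/24, 4 w.p. 7/24, 5 w.p. 1/6, 6 w.p. 1/6
E[payout] = (1/24)·1 + (1/8)·2 + (5/24)·3 + (7/24)·4 + (1/6)·5 + (1/6)·6 = 47/12
Expected profit = 47/12 − 8 = -49/12 ≈ -$4.08

-$4.08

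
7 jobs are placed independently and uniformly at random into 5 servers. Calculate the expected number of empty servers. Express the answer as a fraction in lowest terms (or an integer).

Let Xⱼ=1 if server j is empty. P(Xⱼ=1) = ((5-1)/5)^7 = 16384/78125.
By linearity, E[#empty] = 5·16384/78125 = 16384/15625.

16384/15625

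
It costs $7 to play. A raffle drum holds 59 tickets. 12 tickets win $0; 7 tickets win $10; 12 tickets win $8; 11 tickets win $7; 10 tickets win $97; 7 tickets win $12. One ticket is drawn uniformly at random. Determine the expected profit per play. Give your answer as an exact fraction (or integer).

884/59 dollars

E[payout] = (12/59)·0 + (7/59)·10 + (12/59)·8 + (11/59)·7 + (10/59)·97 + (7/59)·12 = 1297/59
Expected profit = 1297/59 − 7 = 884/59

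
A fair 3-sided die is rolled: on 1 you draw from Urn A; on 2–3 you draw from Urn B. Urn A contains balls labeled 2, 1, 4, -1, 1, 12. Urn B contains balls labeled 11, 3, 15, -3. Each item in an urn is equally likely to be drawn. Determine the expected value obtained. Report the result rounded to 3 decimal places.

5.389

E[X | Urn A] = (2 + 1 + 4 − 1 + 1 + 12)/6 = 19/6
E[X | Urn B] = (11 + 3 + 15 − 3)/4 = 13/2
E[X] = (1/3)·19/6 + (2/3)·13/2 = 97/18 ≈ 5.389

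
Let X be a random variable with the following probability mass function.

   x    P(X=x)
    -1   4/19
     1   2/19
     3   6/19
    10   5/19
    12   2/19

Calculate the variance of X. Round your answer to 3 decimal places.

E[X] = (4/19)·(-1) + (2/19)·1 + (6/19)·3 + (5/19)·10 + (2/19)·12 = 90/19
E[X²] = (4/19)·1 + (2/19)·1 + (6/19)·9 + (5/19)·100 + (2/19)·144 = 848/19
Var(X) = 848/19 − (90/19)² = 8012/361 ≈ 22.194

22.194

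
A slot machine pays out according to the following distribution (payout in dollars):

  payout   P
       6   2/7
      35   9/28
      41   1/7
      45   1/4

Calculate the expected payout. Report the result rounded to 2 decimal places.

$30.07

E[X] = (2/7)·6 + (9/28)·35 + (1/7)·41 + (1/4)·45
     = 421/14 ≈ 30.07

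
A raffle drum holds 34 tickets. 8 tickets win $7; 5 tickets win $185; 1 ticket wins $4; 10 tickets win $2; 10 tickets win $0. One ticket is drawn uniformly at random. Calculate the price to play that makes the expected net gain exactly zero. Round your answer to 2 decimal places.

E[payout] = (8/34)·7 + (5/34)·185 + (1/34)·4 + (10/34)·2 + (10/34)·0 = 1005/34
Fair fee = E[payout] = 1005/34 ≈ $29.56

$29.56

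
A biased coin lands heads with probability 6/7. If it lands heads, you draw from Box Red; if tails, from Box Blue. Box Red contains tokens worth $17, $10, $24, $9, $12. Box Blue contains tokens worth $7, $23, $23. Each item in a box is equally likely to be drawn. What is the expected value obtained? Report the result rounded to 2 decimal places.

E[X | Box Red] = (17 + 10 + 24 + 9 + 12)/5 = 72/5
E[X | Box Blue] = (7 + 23 + 23)/3 = 53/3
E[X] = (6/7)·72/5 + (1/7)·53/3 = 223/15 ≈ 14.87

$14.87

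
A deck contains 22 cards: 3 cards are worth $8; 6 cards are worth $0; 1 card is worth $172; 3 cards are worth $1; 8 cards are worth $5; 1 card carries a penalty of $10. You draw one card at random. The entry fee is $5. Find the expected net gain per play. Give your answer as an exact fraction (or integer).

E[payout] = (3/22)·8 + (6/22)·0 + (1/22)·172 + (3/22)·1 + (8/22)·5 + (1/22)·(-10) = 229/22
Expected profit = 229/22 − 5 = 119/22

119/22 dollars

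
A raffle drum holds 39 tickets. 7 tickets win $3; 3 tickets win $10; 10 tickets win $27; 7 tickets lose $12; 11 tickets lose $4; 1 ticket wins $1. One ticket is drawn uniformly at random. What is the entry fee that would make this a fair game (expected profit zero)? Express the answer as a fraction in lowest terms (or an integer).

E[payout] = (7/39)·3 + (3/39)·10 + (10/39)·27 + (7/39)·(-12) + (11/39)·(-4) + (1/39)·1 = 194/39
Fair fee = E[payout] = 194/39

194/39 dollars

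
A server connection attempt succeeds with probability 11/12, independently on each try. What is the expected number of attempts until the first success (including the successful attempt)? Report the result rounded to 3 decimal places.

For a geometric distribution, E[trials] = 1/p = 1/(11/12) = 12/11.
≈ 1.091

1.091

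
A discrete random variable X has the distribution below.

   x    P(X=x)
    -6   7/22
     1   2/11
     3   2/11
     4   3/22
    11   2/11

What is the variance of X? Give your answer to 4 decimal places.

35.5950

E[X] = (7/22)·(-6) + (2/11)·1 + (2/11)·3 + (3/22)·4 + (2/11)·11 = 15/11
E[X²] = (7/22)·36 + (2/11)·1 + (2/11)·9 + (3/22)·16 + (2/11)·121 = 412/11
Var(X) = 412/11 − (15/11)² = 4307/121 ≈ 35.5950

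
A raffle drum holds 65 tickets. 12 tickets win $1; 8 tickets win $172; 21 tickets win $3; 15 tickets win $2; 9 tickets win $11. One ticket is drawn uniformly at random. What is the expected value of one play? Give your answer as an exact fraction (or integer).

316/13 dollars

E[payout] = (12/65)·1 + (8/65)·172 + (21/65)·3 + (15/65)·2 + (9/65)·11 = 316/13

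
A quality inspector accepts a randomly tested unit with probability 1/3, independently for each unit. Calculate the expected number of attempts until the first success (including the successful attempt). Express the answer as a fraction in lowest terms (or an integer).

For a geometric distribution, E[trials] = 1/p = 1/(1/3) = 3.

3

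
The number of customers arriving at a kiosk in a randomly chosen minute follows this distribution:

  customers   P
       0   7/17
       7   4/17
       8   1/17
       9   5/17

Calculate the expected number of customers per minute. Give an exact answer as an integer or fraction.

E[X] = (7/17)·0 + (4/17)·7 + (1/17)·8 + (5/17)·9
     = 81/17

81/17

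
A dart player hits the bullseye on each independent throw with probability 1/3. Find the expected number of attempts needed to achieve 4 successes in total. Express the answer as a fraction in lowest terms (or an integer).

By linearity (sum of 4 independent geometric waits), E[trials] = 4/p = 4/(1/3) = 12.

12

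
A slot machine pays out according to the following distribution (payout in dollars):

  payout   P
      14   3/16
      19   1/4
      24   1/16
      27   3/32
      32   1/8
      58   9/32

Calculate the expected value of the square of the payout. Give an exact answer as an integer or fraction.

E[X²] = (3/16)·196 + (1/4)·361 + (1/16)·576 + (3/32)·729 + (1/8)·1024 + (9/32)·3364
     = 41775/32

41775/32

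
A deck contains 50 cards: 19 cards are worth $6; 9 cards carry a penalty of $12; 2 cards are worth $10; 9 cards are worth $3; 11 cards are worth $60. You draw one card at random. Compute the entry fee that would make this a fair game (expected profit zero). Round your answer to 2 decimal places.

E[payout] = (19/50)·6 + (9/50)·(-12) + (2/50)·10 + (9/50)·3 + (11/50)·60 = 713/50
Fair fee = E[payout] = 713/50 ≈ $14.26

$14.26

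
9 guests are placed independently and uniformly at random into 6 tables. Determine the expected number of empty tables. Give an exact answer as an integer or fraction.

Let Xⱼ=1 if table j is empty. P(Xⱼ=1) = ((6-1)/6)^9 = 1953125/10077696.
By linearity, E[#empty] = 6·1953125/10077696 = 1953125/1679616.

1953125/1679616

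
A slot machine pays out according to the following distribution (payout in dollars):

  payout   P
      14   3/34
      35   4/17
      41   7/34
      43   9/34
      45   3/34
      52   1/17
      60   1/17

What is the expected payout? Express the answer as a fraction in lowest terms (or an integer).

E[X] = (3/34)·14 + (4/17)·35 + (7/34)·41 + (9/34)·43 + (3/34)·45 + (1/17)·52 + (1/17)·60
     = 1355/34

1355/34 dollars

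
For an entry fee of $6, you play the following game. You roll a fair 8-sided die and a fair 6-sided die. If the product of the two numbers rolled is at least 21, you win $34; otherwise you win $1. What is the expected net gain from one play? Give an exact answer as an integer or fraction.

E[payout] = (17/24)·1 + (7/24)·34 = 85/8
Expected profit = 85/8 − 6 = 37/8

37/8 dollars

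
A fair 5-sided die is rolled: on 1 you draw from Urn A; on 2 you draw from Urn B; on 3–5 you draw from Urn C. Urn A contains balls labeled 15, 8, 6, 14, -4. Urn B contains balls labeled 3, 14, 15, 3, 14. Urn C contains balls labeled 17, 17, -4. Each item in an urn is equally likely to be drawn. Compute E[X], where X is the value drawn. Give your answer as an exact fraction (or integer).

E[X | Urn A] = (15 + 8 + 6 + 14 − 4)/5 = 39/5
E[X | Urn B] = (3 + 14 + 15 + 3 + 14)/5 = 49/5
E[X | Urn C] = (17 + 17 − 4)/3 = 10
E[X] = (1/5)·39/5 + (1/5)·49/5 + (3/5)·10 = 238/25

238/25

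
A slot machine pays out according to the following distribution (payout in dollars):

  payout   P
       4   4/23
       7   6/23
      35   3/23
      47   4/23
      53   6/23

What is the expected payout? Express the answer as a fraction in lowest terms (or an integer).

669/23 dollars

E[X] = (4/23)·4 + (6/23)·7 + (3/23)·35 + (4/23)·47 + (6/23)·53
     = 669/23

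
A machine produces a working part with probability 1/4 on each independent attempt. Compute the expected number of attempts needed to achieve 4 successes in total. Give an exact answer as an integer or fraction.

By linearity (sum of 4 independent geometric waits), E[trials] = 4/p = 4/(1/4) = 16.

16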